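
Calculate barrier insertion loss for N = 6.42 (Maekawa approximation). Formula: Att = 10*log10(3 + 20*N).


3 + 20*N = 3 + 20*6.42 = 131.4
Att = 10*log10(131.4) = 21.186 dB


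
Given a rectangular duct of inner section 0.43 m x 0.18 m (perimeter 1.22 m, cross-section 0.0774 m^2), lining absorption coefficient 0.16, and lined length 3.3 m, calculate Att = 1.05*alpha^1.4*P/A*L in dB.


alpha^1.4 = 0.16^1.4 = 0.076872
Attenuation rate = 1.05 * alpha^1.4 * P / A
= 1.05 * 0.076872 * 1.22 / 0.0774 = 1.27226 dB/m
Total Att = 1.27226 * 3.3 = 4.1985 dB


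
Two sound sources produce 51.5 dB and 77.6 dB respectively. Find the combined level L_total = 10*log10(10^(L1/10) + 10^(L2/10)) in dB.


10^(51.5/10) = 141254
10^(77.6/10) = 5.7544e+07
Sum = 141254 + 5.7544e+07 = 5.76853e+07
L_total = 10*log10(5.76853e+07) = 77.611 dB


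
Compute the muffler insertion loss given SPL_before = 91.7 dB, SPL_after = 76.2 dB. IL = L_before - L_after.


Insertion loss = SPL without muffler - SPL with muffler
IL = 91.7 - 76.2 = 15.5 dB


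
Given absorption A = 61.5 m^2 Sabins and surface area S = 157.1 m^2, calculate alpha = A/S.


Absorption coefficient = absorbed power / incident power
alpha = A / S = 61.5 / 157.1 = 0.39147


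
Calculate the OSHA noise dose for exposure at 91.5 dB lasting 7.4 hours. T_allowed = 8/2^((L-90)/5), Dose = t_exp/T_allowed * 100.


T_allowed = 8 / 2^((91.5 - 90)/5) = 6.49802 hr
Dose = 7.4 / 6.49802 * 100 = 113.88 %


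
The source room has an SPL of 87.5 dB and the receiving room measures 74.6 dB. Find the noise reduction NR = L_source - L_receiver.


NR = L_source - L_receiver (difference between source and receiving room levels)
NR = 87.5 - 74.6 = 12.9 dB


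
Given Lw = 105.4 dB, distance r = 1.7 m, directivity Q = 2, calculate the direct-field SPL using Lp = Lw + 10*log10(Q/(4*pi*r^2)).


4*pi*r^2 = 4*pi*1.7^2 = 36.3168 m^2
Q / (4*pi*r^2) = 2 / 36.3168 = 0.0550709
Lp = 105.4 + 10*log10(0.0550709) = 92.809 dB


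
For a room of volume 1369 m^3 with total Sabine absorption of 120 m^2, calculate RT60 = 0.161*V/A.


RT60 = 0.161 * 1369 / 120 = 1.8367 s


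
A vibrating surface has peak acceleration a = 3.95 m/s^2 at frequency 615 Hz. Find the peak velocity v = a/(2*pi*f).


omega = 2*pi*f = 2*pi*615 = 3864.16 rad/s
v = a / omega = 3.95 / 3864.16 = 0.0010222 m/s


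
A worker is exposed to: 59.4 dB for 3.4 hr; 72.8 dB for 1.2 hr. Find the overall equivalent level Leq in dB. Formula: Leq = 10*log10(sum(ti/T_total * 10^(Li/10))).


T_total = 3.4 + 1.2 = 4.6 hr
(3.4/4.6) * 10^(59.4/10) = 643756
(1.2/4.6) * 10^(72.8/10) = 4.97077e+06
Sum = 643756 + 4.97077e+06 = 5.61453e+06
Leq = 10*log10(5.61453e+06) = 67.493 dB


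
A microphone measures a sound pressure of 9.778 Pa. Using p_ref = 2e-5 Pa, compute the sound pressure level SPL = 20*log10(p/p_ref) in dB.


p / p_ref = 9.778 / 2e-5 = 488900
SPL = 20 * log10(488900) = 113.78 dB


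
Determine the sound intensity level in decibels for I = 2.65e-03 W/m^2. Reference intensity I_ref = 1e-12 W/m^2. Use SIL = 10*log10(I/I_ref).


I / I_ref = 2.65e-03 / 1e-12 = 2.65e+09
SIL = 10 * log10(2.65e+09) = 94.232 dB


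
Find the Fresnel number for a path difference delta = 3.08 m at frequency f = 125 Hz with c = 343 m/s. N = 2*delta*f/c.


N = 2*delta*f/c = 2*delta/lambda, where lambda = c/f
lambda = 343 / 125 = 2.744 m
N = 2 * 3.08 / 2.744 = 2.2449


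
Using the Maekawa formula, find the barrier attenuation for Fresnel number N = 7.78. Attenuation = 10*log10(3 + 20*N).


3 + 20*N = 3 + 20*7.78 = 158.6
Att = 10*log10(158.6) = 22.003 dB


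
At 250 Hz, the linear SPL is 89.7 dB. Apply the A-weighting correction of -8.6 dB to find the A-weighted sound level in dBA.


A-weighting table: 250 Hz -> -8.6 dB correction
SPL_A = SPL + correction = 89.7 + (-8.6) = 81.1 dBA


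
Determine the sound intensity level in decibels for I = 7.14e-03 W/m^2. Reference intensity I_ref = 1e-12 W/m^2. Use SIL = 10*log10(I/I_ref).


I / I_ref = 7.14e-03 / 1e-12 = 7.14e+09
SIL = 10 * log10(7.14e+09) = 98.537 dB


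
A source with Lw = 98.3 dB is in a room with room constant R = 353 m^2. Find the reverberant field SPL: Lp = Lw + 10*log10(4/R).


4/R = 4/353 = 0.0113314
Lp = 98.3 + 10*log10(0.0113314) = 78.843 dB


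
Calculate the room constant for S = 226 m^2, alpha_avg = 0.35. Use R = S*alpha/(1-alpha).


R = 226 * 0.35 / (1 - 0.35) = 121.69 m^2


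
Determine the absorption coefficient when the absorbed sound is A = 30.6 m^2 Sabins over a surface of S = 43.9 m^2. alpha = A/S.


Absorption coefficient = absorbed power / incident power
alpha = A / S = 30.6 / 43.9 = 0.69704


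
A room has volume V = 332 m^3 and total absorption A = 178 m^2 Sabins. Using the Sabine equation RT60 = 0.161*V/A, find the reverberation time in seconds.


RT60 = 0.161 * 332 / 178 = 0.30029 s


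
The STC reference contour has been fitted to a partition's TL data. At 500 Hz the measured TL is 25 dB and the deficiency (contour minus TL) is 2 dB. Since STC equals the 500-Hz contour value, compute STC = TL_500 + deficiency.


By ASTM E413, STC = value of the fitted reference contour at 500 Hz.
Contour value at 500 Hz = TL_500 + deficiency = 25 + 2 = 27
STC = 27


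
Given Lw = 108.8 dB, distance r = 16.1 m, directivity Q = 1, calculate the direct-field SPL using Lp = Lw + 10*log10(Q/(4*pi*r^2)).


4*pi*r^2 = 4*pi*16.1^2 = 3257.33 m^2
Q / (4*pi*r^2) = 1 / 3257.33 = 0.000307
Lp = 108.8 + 10*log10(0.000307) = 73.671 dB


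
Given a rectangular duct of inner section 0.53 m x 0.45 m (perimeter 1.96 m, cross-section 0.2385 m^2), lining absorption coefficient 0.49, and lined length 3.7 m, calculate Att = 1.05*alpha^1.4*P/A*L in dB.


alpha^1.4 = 0.49^1.4 = 0.368362
Attenuation rate = 1.05 * alpha^1.4 * P / A
= 1.05 * 0.368362 * 1.96 / 0.2385 = 3.17857 dB/m
Total Att = 3.17857 * 3.7 = 11.761 dB


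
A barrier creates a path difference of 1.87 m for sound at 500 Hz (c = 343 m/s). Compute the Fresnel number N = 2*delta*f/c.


N = 2*delta*f/c = 2*delta/lambda, where lambda = c/f
lambda = 343 / 500 = 0.686 m
N = 2 * 1.87 / 0.686 = 5.4519


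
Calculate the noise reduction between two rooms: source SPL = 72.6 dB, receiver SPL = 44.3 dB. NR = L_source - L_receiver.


NR = L_source - L_receiver (difference between source and receiving room levels)
NR = 72.6 - 44.3 = 28.3 dB


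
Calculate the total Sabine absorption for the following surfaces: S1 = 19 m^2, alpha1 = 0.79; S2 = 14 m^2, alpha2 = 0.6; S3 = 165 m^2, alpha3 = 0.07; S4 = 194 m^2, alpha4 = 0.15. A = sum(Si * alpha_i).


19 * 0.79 = 15.01
14 * 0.6 = 8.4
165 * 0.07 = 11.55
194 * 0.15 = 29.1
A_total = 15.01 + 8.4 + 11.55 + 29.1 = 64.06 m^2


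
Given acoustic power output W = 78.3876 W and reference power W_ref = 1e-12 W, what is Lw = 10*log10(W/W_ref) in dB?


W / W_ref = 78.3876 / 1e-12 = 7.83876e+13
Lw = 10 * log10(7.83876e+13) = 138.94 dB


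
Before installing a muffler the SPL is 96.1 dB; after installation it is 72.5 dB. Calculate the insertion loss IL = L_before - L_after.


Insertion loss = SPL without muffler - SPL with muffler
IL = 96.1 - 72.5 = 23.6 dB


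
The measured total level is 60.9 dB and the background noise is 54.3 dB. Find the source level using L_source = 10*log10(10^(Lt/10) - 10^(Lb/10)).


10^(60.9/10) = 1.23027e+06
10^(54.3/10) = 269153
Difference = 1.23027e+06 - 269153 = 961117
L_source = 10*log10(961117) = 59.828 dB


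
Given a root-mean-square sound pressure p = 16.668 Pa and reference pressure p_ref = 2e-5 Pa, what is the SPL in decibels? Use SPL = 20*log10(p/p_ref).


p / p_ref = 16.668 / 2e-5 = 833400
SPL = 20 * log10(833400) = 118.42 dB


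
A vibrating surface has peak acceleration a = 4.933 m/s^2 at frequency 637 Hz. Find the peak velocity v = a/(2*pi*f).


omega = 2*pi*f = 2*pi*637 = 4002.39 rad/s
v = a / omega = 4.933 / 4002.39 = 0.0012325 m/s


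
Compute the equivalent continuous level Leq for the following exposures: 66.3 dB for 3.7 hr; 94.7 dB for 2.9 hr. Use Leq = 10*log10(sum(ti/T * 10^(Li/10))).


T_total = 3.7 + 2.9 = 6.6 hr
(3.7/6.6) * 10^(66.3/10) = 2.39143e+06
(2.9/6.6) * 10^(94.7/10) = 1.29674e+09
Sum = 2.39143e+06 + 1.29674e+09 = 1.29913e+09
Leq = 10*log10(1.29913e+09) = 91.137 dB


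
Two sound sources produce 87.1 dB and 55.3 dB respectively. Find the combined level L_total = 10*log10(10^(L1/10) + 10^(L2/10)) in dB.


10^(87.1/10) = 5.12861e+08
10^(55.3/10) = 338844
Sum = 5.12861e+08 + 338844 = 5.132e+08
L_total = 10*log10(5.132e+08) = 87.103 dB


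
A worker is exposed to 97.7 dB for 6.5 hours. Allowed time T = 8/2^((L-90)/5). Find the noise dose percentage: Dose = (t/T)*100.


T_allowed = 8 / 2^((97.7 - 90)/5) = 2.75108 hr
Dose = 6.5 / 2.75108 * 100 = 236.27 %


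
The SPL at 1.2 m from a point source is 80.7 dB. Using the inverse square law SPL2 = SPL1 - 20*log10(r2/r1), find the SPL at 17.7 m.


r2/r1 = 17.7/1.2 = 14.75
Correction = 20*log10(14.75) = 23.3758 dB
SPL2 = 80.7 - 23.3758 = 57.324 dB


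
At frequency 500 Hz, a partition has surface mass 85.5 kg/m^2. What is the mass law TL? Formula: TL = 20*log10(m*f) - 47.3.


m * f = 85.5 * 500 = 42750
20*log10(42750) = 92.6187 dB
TL = 92.6187 - 47.3 = 45.319 dB


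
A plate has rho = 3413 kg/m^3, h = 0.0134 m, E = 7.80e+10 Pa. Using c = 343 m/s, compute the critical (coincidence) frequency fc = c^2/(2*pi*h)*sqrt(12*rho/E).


12*rho/E = 12*3413/7.80e+10 = 5.25077e-07
sqrt(12*rho/E) = sqrt(5.25077e-07) = 0.000724622
c^2/(2*pi*h) = 343^2/(2*pi*0.0134) = 1.39734e+06
fc = 1.39734e+06 * 0.000724622 = 1012.5 Hz


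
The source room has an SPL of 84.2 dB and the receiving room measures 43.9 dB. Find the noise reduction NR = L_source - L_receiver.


NR = L_source - L_receiver (difference between source and receiving room levels)
NR = 84.2 - 43.9 = 40.3 dB


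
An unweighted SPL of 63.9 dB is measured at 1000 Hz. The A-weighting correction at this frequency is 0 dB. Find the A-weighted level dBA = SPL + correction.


A-weighting table: 1000 Hz -> 0 dB correction
SPL_A = SPL + correction = 63.9 + (0) = 63.9 dBA


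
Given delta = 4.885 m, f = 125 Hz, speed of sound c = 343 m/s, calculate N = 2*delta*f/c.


N = 2*delta*f/c = 2*delta/lambda, where lambda = c/f
lambda = 343 / 125 = 2.744 m
N = 2 * 4.885 / 2.744 = 3.5605


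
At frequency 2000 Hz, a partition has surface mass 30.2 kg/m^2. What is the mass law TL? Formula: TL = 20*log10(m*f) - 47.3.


m * f = 30.2 * 2000 = 60400
20*log10(60400) = 95.6207 dB
TL = 95.6207 - 47.3 = 48.321 dB


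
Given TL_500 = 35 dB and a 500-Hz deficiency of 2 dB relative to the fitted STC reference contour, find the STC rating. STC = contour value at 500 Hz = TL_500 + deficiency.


By ASTM E413, STC = value of the fitted reference contour at 500 Hz.
Contour value at 500 Hz = TL_500 + deficiency = 35 + 2 = 37
STC = 37


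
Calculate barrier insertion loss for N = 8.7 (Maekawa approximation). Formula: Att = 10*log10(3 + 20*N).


3 + 20*N = 3 + 20*8.7 = 177
Att = 10*log10(177) = 22.48 dB


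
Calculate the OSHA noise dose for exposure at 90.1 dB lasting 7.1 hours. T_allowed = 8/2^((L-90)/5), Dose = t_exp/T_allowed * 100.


T_allowed = 8 / 2^((90.1 - 90)/5) = 7.88986 hr
Dose = 7.1 / 7.88986 * 100 = 89.989 %


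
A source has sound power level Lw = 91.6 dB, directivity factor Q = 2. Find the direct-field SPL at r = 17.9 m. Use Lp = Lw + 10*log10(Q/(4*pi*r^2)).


4*pi*r^2 = 4*pi*17.9^2 = 4026.39 m^2
Q / (4*pi*r^2) = 2 / 4026.39 = 0.000496723
Lp = 91.6 + 10*log10(0.000496723) = 58.561 dB


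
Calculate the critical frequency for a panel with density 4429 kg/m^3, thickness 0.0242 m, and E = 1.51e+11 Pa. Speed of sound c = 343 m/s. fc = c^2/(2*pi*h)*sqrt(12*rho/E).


12*rho/E = 12*4429/1.51e+11 = 3.51974e-07
sqrt(12*rho/E) = sqrt(3.51974e-07) = 0.000593274
c^2/(2*pi*h) = 343^2/(2*pi*0.0242) = 773736
fc = 773736 * 0.000593274 = 459.04 Hz


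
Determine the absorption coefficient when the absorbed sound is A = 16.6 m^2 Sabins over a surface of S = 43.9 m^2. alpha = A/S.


Absorption coefficient = absorbed power / incident power
alpha = A / S = 16.6 / 43.9 = 0.37813


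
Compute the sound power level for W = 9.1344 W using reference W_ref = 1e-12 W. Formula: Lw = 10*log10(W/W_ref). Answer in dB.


W / W_ref = 9.1344 / 1e-12 = 9.1344e+12
Lw = 10 * log10(9.1344e+12) = 129.61 dB


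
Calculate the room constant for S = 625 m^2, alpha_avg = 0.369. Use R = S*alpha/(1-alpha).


R = 625 * 0.369 / (1 - 0.369) = 365.49 m^2


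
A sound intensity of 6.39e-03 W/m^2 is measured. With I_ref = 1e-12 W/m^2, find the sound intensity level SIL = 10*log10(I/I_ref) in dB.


I / I_ref = 6.39e-03 / 1e-12 = 6.39e+09
SIL = 10 * log10(6.39e+09) = 98.055 dB


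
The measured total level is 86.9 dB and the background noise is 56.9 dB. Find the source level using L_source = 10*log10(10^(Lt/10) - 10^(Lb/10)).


10^(86.9/10) = 4.89779e+08
10^(56.9/10) = 489779
Difference = 4.89779e+08 - 489779 = 4.89289e+08
L_source = 10*log10(4.89289e+08) = 86.896 dB


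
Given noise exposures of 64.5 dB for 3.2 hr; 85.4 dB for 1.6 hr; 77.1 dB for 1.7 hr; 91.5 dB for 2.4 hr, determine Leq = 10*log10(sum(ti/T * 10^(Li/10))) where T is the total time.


T_total = 3.2 + 1.6 + 1.7 + 2.4 = 8.9 hr
(3.2/8.9) * 10^(64.5/10) = 1.01335e+06
(1.6/8.9) * 10^(85.4/10) = 6.23347e+07
(1.7/8.9) * 10^(77.1/10) = 9.79623e+06
(2.4/8.9) * 10^(91.5/10) = 3.80909e+08
Sum = 1.01335e+06 + 6.23347e+07 + 9.79623e+06 + 3.80909e+08 = 4.54053e+08
Leq = 10*log10(4.54053e+08) = 86.571 dB


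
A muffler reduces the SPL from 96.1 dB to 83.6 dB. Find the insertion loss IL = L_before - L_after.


Insertion loss = SPL without muffler - SPL with muffler
IL = 96.1 - 83.6 = 12.5 dB


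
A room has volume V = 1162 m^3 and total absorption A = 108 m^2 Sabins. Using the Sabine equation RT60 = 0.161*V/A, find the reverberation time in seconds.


RT60 = 0.161 * 1162 / 108 = 1.7322 s


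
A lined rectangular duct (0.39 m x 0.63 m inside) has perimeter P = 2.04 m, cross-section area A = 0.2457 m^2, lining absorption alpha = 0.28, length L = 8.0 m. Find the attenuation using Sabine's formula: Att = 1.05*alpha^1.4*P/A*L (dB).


alpha^1.4 = 0.28^1.4 = 0.168276
Attenuation rate = 1.05 * alpha^1.4 * P / A
= 1.05 * 0.168276 * 2.04 / 0.2457 = 1.46702 dB/m
Total Att = 1.46702 * 8.0 = 11.736 dB


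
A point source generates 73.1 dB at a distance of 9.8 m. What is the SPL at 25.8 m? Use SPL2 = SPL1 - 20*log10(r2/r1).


r2/r1 = 25.8/9.8 = 2.63265
Correction = 20*log10(2.63265) = 8.40786 dB
SPL2 = 73.1 - 8.40786 = 64.692 dB


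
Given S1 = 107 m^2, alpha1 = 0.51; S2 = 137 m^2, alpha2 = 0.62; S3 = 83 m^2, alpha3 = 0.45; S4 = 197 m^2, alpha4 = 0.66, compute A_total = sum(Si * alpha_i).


107 * 0.51 = 54.57
137 * 0.62 = 84.94
83 * 0.45 = 37.35
197 * 0.66 = 130.02
A_total = 54.57 + 84.94 + 37.35 + 130.02 = 306.88 m^2


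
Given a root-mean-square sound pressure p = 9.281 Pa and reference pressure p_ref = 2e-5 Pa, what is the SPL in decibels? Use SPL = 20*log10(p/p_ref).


p / p_ref = 9.281 / 2e-5 = 464050
SPL = 20 * log10(464050) = 113.33 dB


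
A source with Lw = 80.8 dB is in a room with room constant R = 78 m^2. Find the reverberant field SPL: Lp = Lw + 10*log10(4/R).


4/R = 4/78 = 0.0512821
Lp = 80.8 + 10*log10(0.0512821) = 67.9 dB


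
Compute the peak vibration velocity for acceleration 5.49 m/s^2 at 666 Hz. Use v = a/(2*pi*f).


omega = 2*pi*f = 2*pi*666 = 4184.6 rad/s
v = a / omega = 5.49 / 4184.6 = 0.001312 m/s


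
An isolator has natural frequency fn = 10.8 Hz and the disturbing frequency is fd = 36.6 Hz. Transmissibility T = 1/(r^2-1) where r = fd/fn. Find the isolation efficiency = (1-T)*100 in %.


r = 36.6 / 10.8 = 3.38889
r^2 - 1 = 3.38889^2 - 1 = 10.4846
T = 1/10.4846 = 0.095378
Efficiency = (1 - 0.095378)*100 = 90.462 %


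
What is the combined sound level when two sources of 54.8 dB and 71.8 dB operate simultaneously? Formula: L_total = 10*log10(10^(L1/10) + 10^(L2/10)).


10^(54.8/10) = 301995
10^(71.8/10) = 1.51356e+07
Sum = 301995 + 1.51356e+07 = 1.54376e+07
L_total = 10*log10(1.54376e+07) = 71.886 dB


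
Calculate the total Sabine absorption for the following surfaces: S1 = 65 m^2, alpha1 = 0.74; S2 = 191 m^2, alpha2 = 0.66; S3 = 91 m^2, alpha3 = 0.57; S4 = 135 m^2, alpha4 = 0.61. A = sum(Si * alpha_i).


65 * 0.74 = 48.1
191 * 0.66 = 126.06
91 * 0.57 = 51.87
135 * 0.61 = 82.35
A_total = 48.1 + 126.06 + 51.87 + 82.35 = 308.38 m^2


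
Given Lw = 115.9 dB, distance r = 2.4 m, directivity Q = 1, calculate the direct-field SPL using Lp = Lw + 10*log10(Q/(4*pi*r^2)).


4*pi*r^2 = 4*pi*2.4^2 = 72.3823 m^2
Q / (4*pi*r^2) = 1 / 72.3823 = 0.0138155
Lp = 115.9 + 10*log10(0.0138155) = 97.304 dB


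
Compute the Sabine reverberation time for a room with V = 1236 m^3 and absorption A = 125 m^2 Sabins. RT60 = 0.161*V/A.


RT60 = 0.161 * 1236 / 125 = 1.592 s


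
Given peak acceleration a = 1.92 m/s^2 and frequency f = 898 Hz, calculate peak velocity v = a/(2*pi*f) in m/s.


omega = 2*pi*f = 2*pi*898 = 5642.3 rad/s
v = a / omega = 1.92 / 5642.3 = 0.00034029 m/s


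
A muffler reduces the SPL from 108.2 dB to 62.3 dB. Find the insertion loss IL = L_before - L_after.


Insertion loss = SPL without muffler - SPL with muffler
IL = 108.2 - 62.3 = 45.9 dB


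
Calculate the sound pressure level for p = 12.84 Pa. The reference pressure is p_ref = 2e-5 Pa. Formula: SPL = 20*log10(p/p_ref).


p / p_ref = 12.84 / 2e-5 = 642000
SPL = 20 * log10(642000) = 116.15 dB


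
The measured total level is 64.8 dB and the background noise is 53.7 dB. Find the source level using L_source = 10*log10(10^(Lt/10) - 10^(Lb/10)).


10^(64.8/10) = 3.01995e+06
10^(53.7/10) = 234423
Difference = 3.01995e+06 - 234423 = 2.78553e+06
L_source = 10*log10(2.78553e+06) = 64.449 dB


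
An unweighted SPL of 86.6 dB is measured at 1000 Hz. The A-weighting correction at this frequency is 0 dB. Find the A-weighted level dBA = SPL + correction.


A-weighting table: 1000 Hz -> 0 dB correction
SPL_A = SPL + correction = 86.6 + (0) = 86.6 dBA


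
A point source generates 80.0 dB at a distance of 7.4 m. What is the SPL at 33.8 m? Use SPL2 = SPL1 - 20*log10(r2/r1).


r2/r1 = 33.8/7.4 = 4.56757
Correction = 20*log10(4.56757) = 13.1937 dB
SPL2 = 80.0 - 13.1937 = 66.806 dB


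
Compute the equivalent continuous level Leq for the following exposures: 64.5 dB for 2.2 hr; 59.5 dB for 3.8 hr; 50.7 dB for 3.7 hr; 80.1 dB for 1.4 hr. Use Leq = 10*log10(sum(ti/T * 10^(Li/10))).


T_total = 2.2 + 3.8 + 3.7 + 1.4 = 11.1 hr
(2.2/11.1) * 10^(64.5/10) = 558598
(3.8/11.1) * 10^(59.5/10) = 305113
(3.7/11.1) * 10^(50.7/10) = 39163.3
(1.4/11.1) * 10^(80.1/10) = 1.29064e+07
Sum = 558598 + 305113 + 39163.3 + 1.29064e+07 = 1.38093e+07
Leq = 10*log10(1.38093e+07) = 71.402 dB


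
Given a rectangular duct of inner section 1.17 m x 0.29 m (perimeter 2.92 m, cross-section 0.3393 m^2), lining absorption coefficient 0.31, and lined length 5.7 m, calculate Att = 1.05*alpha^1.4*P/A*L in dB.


alpha^1.4 = 0.31^1.4 = 0.194047
Attenuation rate = 1.05 * alpha^1.4 * P / A
= 1.05 * 0.194047 * 2.92 / 0.3393 = 1.75346 dB/m
Total Att = 1.75346 * 5.7 = 9.9947 dB


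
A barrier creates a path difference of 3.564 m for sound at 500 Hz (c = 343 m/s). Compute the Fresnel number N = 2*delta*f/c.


N = 2*delta*f/c = 2*delta/lambda, where lambda = c/f
lambda = 343 / 500 = 0.686 m
N = 2 * 3.564 / 0.686 = 10.391


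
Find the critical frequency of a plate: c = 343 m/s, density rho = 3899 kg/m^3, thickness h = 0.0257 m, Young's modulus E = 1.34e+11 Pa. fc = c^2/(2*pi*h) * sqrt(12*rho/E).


12*rho/E = 12*3899/1.34e+11 = 3.49164e-07
sqrt(12*rho/E) = sqrt(3.49164e-07) = 0.000590901
c^2/(2*pi*h) = 343^2/(2*pi*0.0257) = 728577
fc = 728577 * 0.000590901 = 430.52 Hz


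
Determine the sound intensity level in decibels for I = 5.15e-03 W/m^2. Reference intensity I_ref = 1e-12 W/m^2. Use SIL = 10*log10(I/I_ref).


I / I_ref = 5.15e-03 / 1e-12 = 5.15e+09
SIL = 10 * log10(5.15e+09) = 97.118 dB


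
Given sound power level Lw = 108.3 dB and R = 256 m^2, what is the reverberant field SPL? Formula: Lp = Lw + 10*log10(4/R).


4/R = 4/256 = 0.015625
Lp = 108.3 + 10*log10(0.015625) = 90.238 dB


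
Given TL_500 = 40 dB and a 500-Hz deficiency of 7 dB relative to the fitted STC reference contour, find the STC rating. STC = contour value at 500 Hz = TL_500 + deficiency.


By ASTM E413, STC = value of the fitted reference contour at 500 Hz.
Contour value at 500 Hz = TL_500 + deficiency = 40 + 7 = 47
STC = 47


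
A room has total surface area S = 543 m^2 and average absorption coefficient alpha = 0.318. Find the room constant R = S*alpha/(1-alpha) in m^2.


R = 543 * 0.318 / (1 - 0.318) = 253.19 m^2


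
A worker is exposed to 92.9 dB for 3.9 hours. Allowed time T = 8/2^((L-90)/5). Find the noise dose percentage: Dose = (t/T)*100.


T_allowed = 8 / 2^((92.9 - 90)/5) = 5.35171 hr
Dose = 3.9 / 5.35171 * 100 = 72.874 %


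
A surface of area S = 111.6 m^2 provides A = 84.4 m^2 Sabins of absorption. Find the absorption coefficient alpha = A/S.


Absorption coefficient = absorbed power / incident power
alpha = A / S = 84.4 / 111.6 = 0.75627


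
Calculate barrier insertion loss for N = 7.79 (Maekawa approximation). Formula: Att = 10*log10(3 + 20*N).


3 + 20*N = 3 + 20*7.79 = 158.8
Att = 10*log10(158.8) = 22.009 dB


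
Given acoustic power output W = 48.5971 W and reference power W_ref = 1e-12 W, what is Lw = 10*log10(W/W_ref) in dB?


W / W_ref = 48.5971 / 1e-12 = 4.85971e+13
Lw = 10 * log10(4.85971e+13) = 136.87 dB


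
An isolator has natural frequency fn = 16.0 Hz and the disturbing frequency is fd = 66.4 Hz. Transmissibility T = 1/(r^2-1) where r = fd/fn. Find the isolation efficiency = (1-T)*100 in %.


r = 66.4 / 16.0 = 4.15
r^2 - 1 = 4.15^2 - 1 = 16.2225
T = 1/16.2225 = 0.0616428
Efficiency = (1 - 0.0616428)*100 = 93.836 %


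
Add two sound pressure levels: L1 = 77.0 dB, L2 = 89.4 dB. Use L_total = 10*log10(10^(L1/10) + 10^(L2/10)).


10^(77.0/10) = 5.01187e+07
10^(89.4/10) = 8.70964e+08
Sum = 5.01187e+07 + 8.70964e+08 = 9.21083e+08
L_total = 10*log10(9.21083e+08) = 89.643 dB


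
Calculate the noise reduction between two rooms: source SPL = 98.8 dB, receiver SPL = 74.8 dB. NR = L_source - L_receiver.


NR = L_source - L_receiver (difference between source and receiving room levels)
NR = 98.8 - 74.8 = 24 dB


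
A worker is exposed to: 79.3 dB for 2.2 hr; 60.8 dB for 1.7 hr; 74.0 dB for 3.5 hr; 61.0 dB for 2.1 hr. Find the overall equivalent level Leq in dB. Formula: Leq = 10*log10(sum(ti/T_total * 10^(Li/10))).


T_total = 2.2 + 1.7 + 3.5 + 2.1 = 9.5 hr
(2.2/9.5) * 10^(79.3/10) = 1.97106e+07
(1.7/9.5) * 10^(60.8/10) = 215142
(3.5/9.5) * 10^(74.0/10) = 9.25432e+06
(2.1/9.5) * 10^(61.0/10) = 278289
Sum = 1.97106e+07 + 215142 + 9.25432e+06 + 278289 = 2.94584e+07
Leq = 10*log10(2.94584e+07) = 74.692 dB


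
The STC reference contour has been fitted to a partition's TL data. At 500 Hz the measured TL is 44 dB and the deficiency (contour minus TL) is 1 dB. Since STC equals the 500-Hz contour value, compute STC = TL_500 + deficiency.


By ASTM E413, STC = value of the fitted reference contour at 500 Hz.
Contour value at 500 Hz = TL_500 + deficiency = 44 + 1 = 45
STC = 45


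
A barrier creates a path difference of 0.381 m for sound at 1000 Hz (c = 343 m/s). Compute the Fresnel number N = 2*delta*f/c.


N = 2*delta*f/c = 2*delta/lambda, where lambda = c/f
lambda = 343 / 1000 = 0.343 m
N = 2 * 0.381 / 0.343 = 2.2216


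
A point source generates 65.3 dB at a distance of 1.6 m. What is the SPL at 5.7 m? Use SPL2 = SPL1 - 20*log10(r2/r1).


r2/r1 = 5.7/1.6 = 3.5625
Correction = 20*log10(3.5625) = 11.0351 dB
SPL2 = 65.3 - 11.0351 = 54.265 dB


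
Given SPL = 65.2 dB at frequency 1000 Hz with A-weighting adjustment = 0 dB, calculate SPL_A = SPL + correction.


A-weighting table: 1000 Hz -> 0 dB correction
SPL_A = SPL + correction = 65.2 + (0) = 65.2 dBA


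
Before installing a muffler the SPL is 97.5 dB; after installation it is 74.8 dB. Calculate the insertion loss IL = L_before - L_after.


Insertion loss = SPL without muffler - SPL with muffler
IL = 97.5 - 74.8 = 22.7 dB


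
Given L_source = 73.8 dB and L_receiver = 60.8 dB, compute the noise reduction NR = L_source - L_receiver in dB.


NR = L_source - L_receiver (difference between source and receiving room levels)
NR = 73.8 - 60.8 = 13 dB


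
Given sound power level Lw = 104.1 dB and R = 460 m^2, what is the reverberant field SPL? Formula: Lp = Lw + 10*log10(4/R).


4/R = 4/460 = 0.00869565
Lp = 104.1 + 10*log10(0.00869565) = 83.493 dB


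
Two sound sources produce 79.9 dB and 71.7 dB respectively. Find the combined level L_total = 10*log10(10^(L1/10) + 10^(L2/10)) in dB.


10^(79.9/10) = 9.77237e+07
10^(71.7/10) = 1.47911e+07
Sum = 9.77237e+07 + 1.47911e+07 = 1.12515e+08
L_total = 10*log10(1.12515e+08) = 80.512 dB


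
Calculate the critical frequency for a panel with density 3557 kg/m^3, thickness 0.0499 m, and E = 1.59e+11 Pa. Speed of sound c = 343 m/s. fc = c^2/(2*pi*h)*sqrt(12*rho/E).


12*rho/E = 12*3557/1.59e+11 = 2.68453e-07
sqrt(12*rho/E) = sqrt(2.68453e-07) = 0.000518125
c^2/(2*pi*h) = 343^2/(2*pi*0.0499) = 375239
fc = 375239 * 0.000518125 = 194.42 Hz


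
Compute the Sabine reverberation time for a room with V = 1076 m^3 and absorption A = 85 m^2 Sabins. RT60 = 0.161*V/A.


RT60 = 0.161 * 1076 / 85 = 2.0381 s


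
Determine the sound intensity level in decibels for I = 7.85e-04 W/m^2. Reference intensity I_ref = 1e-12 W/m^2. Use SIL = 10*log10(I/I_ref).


I / I_ref = 7.85e-04 / 1e-12 = 7.85e+08
SIL = 10 * log10(7.85e+08) = 88.949 dB


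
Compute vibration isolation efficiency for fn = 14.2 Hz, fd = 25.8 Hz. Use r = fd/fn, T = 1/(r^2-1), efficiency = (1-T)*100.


r = 25.8 / 14.2 = 1.8169
r^2 - 1 = 1.8169^2 - 1 = 2.30113
T = 1/2.30113 = 0.434569
Efficiency = (1 - 0.434569)*100 = 56.543 %


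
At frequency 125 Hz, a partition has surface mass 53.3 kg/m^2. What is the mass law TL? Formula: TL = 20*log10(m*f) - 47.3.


m * f = 53.3 * 125 = 6662.5
20*log10(6662.5) = 76.4727 dB
TL = 76.4727 - 47.3 = 29.173 dB


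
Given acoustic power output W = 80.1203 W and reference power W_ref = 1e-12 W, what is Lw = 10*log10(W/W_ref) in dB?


W / W_ref = 80.1203 / 1e-12 = 8.01203e+13
Lw = 10 * log10(8.01203e+13) = 139.04 dB


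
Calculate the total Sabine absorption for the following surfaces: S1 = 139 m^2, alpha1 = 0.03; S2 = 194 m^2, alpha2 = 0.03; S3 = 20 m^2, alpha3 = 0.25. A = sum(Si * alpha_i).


139 * 0.03 = 4.17
194 * 0.03 = 5.82
20 * 0.25 = 5
A_total = 4.17 + 5.82 + 5 = 14.99 m^2


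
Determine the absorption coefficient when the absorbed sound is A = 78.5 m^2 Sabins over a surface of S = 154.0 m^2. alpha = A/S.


Absorption coefficient = absorbed power / incident power
alpha = A / S = 78.5 / 154.0 = 0.50974


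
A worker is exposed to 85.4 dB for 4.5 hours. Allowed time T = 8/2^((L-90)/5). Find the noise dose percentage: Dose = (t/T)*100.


T_allowed = 8 / 2^((85.4 - 90)/5) = 15.1369 hr
Dose = 4.5 / 15.1369 * 100 = 29.729 %


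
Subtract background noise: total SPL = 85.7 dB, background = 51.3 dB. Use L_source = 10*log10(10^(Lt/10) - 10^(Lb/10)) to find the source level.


10^(85.7/10) = 3.71535e+08
10^(51.3/10) = 134896
Difference = 3.71535e+08 - 134896 = 3.714e+08
L_source = 10*log10(3.714e+08) = 85.698 dB


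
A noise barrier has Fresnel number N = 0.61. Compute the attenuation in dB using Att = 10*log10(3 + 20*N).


3 + 20*N = 3 + 20*0.61 = 15.2
Att = 10*log10(15.2) = 11.818 dB


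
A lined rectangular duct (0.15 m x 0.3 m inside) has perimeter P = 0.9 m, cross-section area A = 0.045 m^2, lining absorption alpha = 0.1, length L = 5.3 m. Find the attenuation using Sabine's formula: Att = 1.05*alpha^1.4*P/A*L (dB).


alpha^1.4 = 0.1^1.4 = 0.0398107
Attenuation rate = 1.05 * alpha^1.4 * P / A
= 1.05 * 0.0398107 * 0.9 / 0.045 = 0.836025 dB/m
Total Att = 0.836025 * 5.3 = 4.4309 dB


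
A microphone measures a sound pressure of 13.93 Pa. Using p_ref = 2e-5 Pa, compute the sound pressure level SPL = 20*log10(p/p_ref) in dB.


p / p_ref = 13.93 / 2e-5 = 696500
SPL = 20 * log10(696500) = 116.86 dB


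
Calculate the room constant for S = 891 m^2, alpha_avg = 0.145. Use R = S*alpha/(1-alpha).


R = 891 * 0.145 / (1 - 0.145) = 151.11 m^2


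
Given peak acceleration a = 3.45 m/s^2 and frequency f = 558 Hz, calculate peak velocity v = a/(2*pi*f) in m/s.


omega = 2*pi*f = 2*pi*558 = 3506.02 rad/s
v = a / omega = 3.45 / 3506.02 = 0.00098402 m/s


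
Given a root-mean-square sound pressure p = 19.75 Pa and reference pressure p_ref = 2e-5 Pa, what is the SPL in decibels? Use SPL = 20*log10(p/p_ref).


p / p_ref = 19.75 / 2e-5 = 987500
SPL = 20 * log10(987500) = 119.89 dB


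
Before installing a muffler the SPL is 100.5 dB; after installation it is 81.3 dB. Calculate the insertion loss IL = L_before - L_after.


Insertion loss = SPL without muffler - SPL with muffler
IL = 100.5 - 81.3 = 19.2 dB


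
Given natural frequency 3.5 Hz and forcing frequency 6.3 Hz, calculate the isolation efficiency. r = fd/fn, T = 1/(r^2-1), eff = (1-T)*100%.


r = 6.3 / 3.5 = 1.8
r^2 - 1 = 1.8^2 - 1 = 2.24
T = 1/2.24 = 0.446429
Efficiency = (1 - 0.446429)*100 = 55.357 %


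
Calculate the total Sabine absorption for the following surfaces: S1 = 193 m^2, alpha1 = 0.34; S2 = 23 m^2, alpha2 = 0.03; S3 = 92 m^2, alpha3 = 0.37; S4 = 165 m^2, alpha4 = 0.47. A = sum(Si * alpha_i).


193 * 0.34 = 65.62
23 * 0.03 = 0.69
92 * 0.37 = 34.04
165 * 0.47 = 77.55
A_total = 65.62 + 0.69 + 34.04 + 77.55 = 177.9 m^2


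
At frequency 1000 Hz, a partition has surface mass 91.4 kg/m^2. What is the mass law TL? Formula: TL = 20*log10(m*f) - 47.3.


m * f = 91.4 * 1000 = 91400
20*log10(91400) = 99.2189 dB
TL = 99.2189 - 47.3 = 51.919 dB


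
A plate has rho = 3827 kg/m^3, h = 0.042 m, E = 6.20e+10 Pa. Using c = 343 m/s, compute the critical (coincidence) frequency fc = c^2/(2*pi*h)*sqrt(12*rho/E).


12*rho/E = 12*3827/6.20e+10 = 7.4071e-07
sqrt(12*rho/E) = sqrt(7.4071e-07) = 0.000860645
c^2/(2*pi*h) = 343^2/(2*pi*0.042) = 445820
fc = 445820 * 0.000860645 = 383.69 Hz


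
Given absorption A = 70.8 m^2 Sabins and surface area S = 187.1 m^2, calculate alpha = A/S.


Absorption coefficient = absorbed power / incident power
alpha = A / S = 70.8 / 187.1 = 0.37841


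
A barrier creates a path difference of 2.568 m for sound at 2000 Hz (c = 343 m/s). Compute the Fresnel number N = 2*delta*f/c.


N = 2*delta*f/c = 2*delta/lambda, where lambda = c/f
lambda = 343 / 2000 = 0.1715 m
N = 2 * 2.568 / 0.1715 = 29.948


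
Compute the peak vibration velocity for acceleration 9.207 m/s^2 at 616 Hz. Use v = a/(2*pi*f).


omega = 2*pi*f = 2*pi*616 = 3870.44 rad/s
v = a / omega = 9.207 / 3870.44 = 0.0023788 m/s


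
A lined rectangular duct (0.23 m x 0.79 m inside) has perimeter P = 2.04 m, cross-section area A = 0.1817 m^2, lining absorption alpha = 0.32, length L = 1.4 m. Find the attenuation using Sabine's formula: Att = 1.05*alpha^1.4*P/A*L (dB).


alpha^1.4 = 0.32^1.4 = 0.202866
Attenuation rate = 1.05 * alpha^1.4 * P / A
= 1.05 * 0.202866 * 2.04 / 0.1817 = 2.39152 dB/m
Total Att = 2.39152 * 1.4 = 3.3481 dB


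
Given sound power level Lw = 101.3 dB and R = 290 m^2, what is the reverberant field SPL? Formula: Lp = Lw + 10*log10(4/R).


4/R = 4/290 = 0.0137931
Lp = 101.3 + 10*log10(0.0137931) = 82.697 dB


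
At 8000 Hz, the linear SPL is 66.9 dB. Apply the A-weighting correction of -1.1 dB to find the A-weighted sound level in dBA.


A-weighting table: 8000 Hz -> -1.1 dB correction
SPL_A = SPL + correction = 66.9 + (-1.1) = 65.8 dBA


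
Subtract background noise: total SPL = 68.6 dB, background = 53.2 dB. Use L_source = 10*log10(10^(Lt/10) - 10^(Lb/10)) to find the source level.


10^(68.6/10) = 7.24436e+06
10^(53.2/10) = 208930
Difference = 7.24436e+06 - 208930 = 7.03543e+06
L_source = 10*log10(7.03543e+06) = 68.473 dB


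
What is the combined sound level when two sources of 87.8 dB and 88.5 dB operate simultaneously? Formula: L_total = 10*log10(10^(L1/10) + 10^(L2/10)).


10^(87.8/10) = 6.0256e+08
10^(88.5/10) = 7.07946e+08
Sum = 6.0256e+08 + 7.07946e+08 = 1.31051e+09
L_total = 10*log10(1.31051e+09) = 91.174 dB


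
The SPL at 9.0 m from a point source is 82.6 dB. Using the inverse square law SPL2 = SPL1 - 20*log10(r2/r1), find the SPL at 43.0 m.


r2/r1 = 43.0/9.0 = 4.77778
Correction = 20*log10(4.77778) = 13.5845 dB
SPL2 = 82.6 - 13.5845 = 69.015 dB


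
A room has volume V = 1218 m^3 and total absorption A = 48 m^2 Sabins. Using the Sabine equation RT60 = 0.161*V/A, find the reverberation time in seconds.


RT60 = 0.161 * 1218 / 48 = 4.0854 s


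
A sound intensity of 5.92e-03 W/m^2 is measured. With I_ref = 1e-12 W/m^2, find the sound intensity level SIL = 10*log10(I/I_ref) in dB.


I / I_ref = 5.92e-03 / 1e-12 = 5.92e+09
SIL = 10 * log10(5.92e+09) = 97.723 dB


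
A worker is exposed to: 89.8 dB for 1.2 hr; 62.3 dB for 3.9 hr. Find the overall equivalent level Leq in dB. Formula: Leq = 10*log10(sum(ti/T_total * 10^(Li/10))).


T_total = 1.2 + 3.9 = 5.1 hr
(1.2/5.1) * 10^(89.8/10) = 2.24704e+08
(3.9/5.1) * 10^(62.3/10) = 1.29866e+06
Sum = 2.24704e+08 + 1.29866e+06 = 2.26003e+08
Leq = 10*log10(2.26003e+08) = 83.541 dB


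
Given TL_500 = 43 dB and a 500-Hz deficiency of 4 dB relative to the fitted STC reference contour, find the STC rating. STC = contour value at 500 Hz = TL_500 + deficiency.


By ASTM E413, STC = value of the fitted reference contour at 500 Hz.
Contour value at 500 Hz = TL_500 + deficiency = 43 + 4 = 47
STC = 47


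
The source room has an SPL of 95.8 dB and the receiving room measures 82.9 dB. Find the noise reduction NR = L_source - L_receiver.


NR = L_source - L_receiver (difference between source and receiving room levels)
NR = 95.8 - 82.9 = 12.9 dB


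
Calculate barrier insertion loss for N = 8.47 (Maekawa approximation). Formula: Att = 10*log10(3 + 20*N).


3 + 20*N = 3 + 20*8.47 = 172.4
Att = 10*log10(172.4) = 22.365 dB


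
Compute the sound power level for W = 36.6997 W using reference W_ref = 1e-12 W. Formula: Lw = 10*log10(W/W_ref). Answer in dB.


W / W_ref = 36.6997 / 1e-12 = 3.66997e+13
Lw = 10 * log10(3.66997e+13) = 135.65 dB


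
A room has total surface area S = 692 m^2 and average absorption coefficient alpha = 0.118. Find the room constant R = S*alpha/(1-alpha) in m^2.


R = 692 * 0.118 / (1 - 0.118) = 92.58 m^2


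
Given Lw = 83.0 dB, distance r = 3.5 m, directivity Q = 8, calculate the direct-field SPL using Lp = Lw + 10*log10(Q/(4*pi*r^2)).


4*pi*r^2 = 4*pi*3.5^2 = 153.938 m^2
Q / (4*pi*r^2) = 8 / 153.938 = 0.051969
Lp = 83.0 + 10*log10(0.051969) = 70.157 dB


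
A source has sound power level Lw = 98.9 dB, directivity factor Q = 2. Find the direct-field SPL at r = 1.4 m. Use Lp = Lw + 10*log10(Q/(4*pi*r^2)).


4*pi*r^2 = 4*pi*1.4^2 = 24.6301 m^2
Q / (4*pi*r^2) = 2 / 24.6301 = 0.0812015
Lp = 98.9 + 10*log10(0.0812015) = 87.996 dB


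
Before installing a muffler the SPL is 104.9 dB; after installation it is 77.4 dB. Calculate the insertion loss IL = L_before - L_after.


Insertion loss = SPL without muffler - SPL with muffler
IL = 104.9 - 77.4 = 27.5 dB


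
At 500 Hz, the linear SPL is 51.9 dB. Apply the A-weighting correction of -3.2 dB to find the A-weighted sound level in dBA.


A-weighting table: 500 Hz -> -3.2 dB correction
SPL_A = SPL + correction = 51.9 + (-3.2) = 48.7 dBA


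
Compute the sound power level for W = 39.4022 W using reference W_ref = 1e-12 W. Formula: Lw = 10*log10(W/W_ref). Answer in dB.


W / W_ref = 39.4022 / 1e-12 = 3.94022e+13
Lw = 10 * log10(3.94022e+13) = 135.96 dB


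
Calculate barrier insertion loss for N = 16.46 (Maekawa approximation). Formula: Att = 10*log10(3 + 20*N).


3 + 20*N = 3 + 20*16.46 = 332.2
Att = 10*log10(332.2) = 25.214 dB


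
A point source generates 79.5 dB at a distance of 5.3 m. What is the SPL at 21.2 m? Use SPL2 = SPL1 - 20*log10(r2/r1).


r2/r1 = 21.2/5.3 = 4
Correction = 20*log10(4) = 12.0412 dB
SPL2 = 79.5 - 12.0412 = 67.459 dB


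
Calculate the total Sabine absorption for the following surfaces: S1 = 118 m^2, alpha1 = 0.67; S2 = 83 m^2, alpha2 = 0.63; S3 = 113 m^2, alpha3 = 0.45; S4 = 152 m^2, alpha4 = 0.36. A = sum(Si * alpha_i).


118 * 0.67 = 79.06
83 * 0.63 = 52.29
113 * 0.45 = 50.85
152 * 0.36 = 54.72
A_total = 79.06 + 52.29 + 50.85 + 54.72 = 236.92 m^2


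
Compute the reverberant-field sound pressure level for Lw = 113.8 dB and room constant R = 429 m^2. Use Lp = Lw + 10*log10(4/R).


4/R = 4/429 = 0.00932401
Lp = 113.8 + 10*log10(0.00932401) = 93.496 dB


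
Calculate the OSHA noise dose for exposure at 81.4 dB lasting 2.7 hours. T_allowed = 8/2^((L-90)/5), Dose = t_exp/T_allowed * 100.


T_allowed = 8 / 2^((81.4 - 90)/5) = 26.3549 hr
Dose = 2.7 / 26.3549 * 100 = 10.245 %


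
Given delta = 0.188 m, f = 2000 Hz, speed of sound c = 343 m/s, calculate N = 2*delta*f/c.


N = 2*delta*f/c = 2*delta/lambda, where lambda = c/f
lambda = 343 / 2000 = 0.1715 m
N = 2 * 0.188 / 0.1715 = 2.1924


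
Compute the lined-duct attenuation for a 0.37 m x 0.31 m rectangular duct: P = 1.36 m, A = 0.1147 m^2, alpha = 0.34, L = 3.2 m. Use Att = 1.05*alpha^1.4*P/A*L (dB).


alpha^1.4 = 0.34^1.4 = 0.220836
Attenuation rate = 1.05 * alpha^1.4 * P / A
= 1.05 * 0.220836 * 1.36 / 0.1147 = 2.74938 dB/m
Total Att = 2.74938 * 3.2 = 8.798 dB


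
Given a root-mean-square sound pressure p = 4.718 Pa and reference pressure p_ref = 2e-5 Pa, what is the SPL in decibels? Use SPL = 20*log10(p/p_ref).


p / p_ref = 4.718 / 2e-5 = 235900
SPL = 20 * log10(235900) = 107.45 dB


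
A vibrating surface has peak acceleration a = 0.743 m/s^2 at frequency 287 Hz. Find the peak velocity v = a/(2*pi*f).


omega = 2*pi*f = 2*pi*287 = 1803.27 rad/s
v = a / omega = 0.743 / 1803.27 = 0.00041203 m/s


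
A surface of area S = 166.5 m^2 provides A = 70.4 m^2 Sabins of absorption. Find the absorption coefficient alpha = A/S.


Absorption coefficient = absorbed power / incident power
alpha = A / S = 70.4 / 166.5 = 0.42282


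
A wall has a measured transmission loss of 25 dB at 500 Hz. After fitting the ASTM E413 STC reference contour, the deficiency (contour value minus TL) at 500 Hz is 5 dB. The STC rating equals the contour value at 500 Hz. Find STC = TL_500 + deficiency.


By ASTM E413, STC = value of the fitted reference contour at 500 Hz.
Contour value at 500 Hz = TL_500 + deficiency = 25 + 5 = 30
STC = 30


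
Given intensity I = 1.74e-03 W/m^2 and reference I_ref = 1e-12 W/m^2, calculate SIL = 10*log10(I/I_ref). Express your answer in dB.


I / I_ref = 1.74e-03 / 1e-12 = 1.74e+09
SIL = 10 * log10(1.74e+09) = 92.405 dB


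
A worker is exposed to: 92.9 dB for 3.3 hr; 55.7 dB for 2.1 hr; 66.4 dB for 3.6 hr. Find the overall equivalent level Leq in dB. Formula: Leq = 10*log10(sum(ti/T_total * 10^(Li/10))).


T_total = 3.3 + 2.1 + 3.6 = 9.0 hr
(3.3/9.0) * 10^(92.9/10) = 7.14943e+08
(2.1/9.0) * 10^(55.7/10) = 86691.6
(3.6/9.0) * 10^(66.4/10) = 1.74606e+06
Sum = 7.14943e+08 + 86691.6 + 1.74606e+06 = 7.16776e+08
Leq = 10*log10(7.16776e+08) = 88.554 dB


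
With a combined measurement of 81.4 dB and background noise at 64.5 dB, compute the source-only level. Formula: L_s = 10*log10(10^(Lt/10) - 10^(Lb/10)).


10^(81.4/10) = 1.38038e+08
10^(64.5/10) = 2.81838e+06
Difference = 1.38038e+08 - 2.81838e+06 = 1.3522e+08
L_source = 10*log10(1.3522e+08) = 81.31 dB
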